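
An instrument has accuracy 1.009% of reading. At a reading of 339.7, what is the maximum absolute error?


Absolute error = (accuracy% / 100) * reading.
Error = (1.009 / 100) * 339.7
Error = 0.01009 * 339.7
Error = 3.4276

3.4276


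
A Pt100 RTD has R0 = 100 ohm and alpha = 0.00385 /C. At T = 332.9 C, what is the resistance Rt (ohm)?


The RTD equation: Rt = R0 * (1 + alpha * T).
Rt = 100 * (1 + 0.00385 * 332.9)
Rt = 100 * (1 + 1.281665)
Rt = 100 * 2.281665
Rt = 228.167 ohm

228.167 ohm


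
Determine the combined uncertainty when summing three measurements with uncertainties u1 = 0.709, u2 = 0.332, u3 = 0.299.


For a sum of independent quantities, uc = sqrt(u1^2 + u2^2 + u3^2).
uc = sqrt(0.709^2 + 0.332^2 + 0.299^2)
uc = sqrt(0.502681 + 0.110224 + 0.089401)
uc = 0.838

0.838


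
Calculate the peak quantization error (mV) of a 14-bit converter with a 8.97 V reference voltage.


The maximum quantization error is +/- LSB/2.
LSB = Vref / 2^n = 8.97 / 16384 = 0.00054749 V
Max error = LSB / 2 = 0.00054749 / 2 = 0.00027374 V
Max error = 0.2737 mV

0.2737 mV


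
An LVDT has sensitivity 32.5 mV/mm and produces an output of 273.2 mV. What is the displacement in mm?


Displacement = Vout / sensitivity.
d = 273.2 / 32.5
d = 8.406 mm

8.406 mm


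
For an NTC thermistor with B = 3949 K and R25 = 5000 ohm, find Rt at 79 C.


NTC thermistor equation: Rt = R25 * exp(B * (1/T - 1/T25)).
T in Kelvin: 352.15 K, T25 = 298.15 K
1/T - 1/T25 = 1/352.15 - 1/298.15 = -0.00051432
B * (1/T - 1/T25) = 3949 * -0.00051432 = -2.031
Rt = 5000 * exp(-2.031) = 656.0 ohm

656.0 ohm


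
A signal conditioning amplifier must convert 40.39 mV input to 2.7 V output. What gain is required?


Gain = Vout / Vin (converting to same units).
G = 2.7 V / 40.39 mV
G = 2700.0 mV / 40.39 mV
G = 66.85

66.85


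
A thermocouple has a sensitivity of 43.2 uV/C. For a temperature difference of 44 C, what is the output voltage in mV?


The thermocouple output V = sensitivity * dT.
V = 43.2 uV/C * 44 C
V = 1900.8 uV
V = 1.901 mV

1.901 mV


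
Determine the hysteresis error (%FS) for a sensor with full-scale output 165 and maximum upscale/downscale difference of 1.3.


Hysteresis = (max difference / full scale) * 100%.
H = (1.3 / 165) * 100
H = 0.788 %FS

0.788 %FS


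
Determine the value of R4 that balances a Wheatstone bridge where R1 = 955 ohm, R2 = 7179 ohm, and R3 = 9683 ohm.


At balance: R1*R4 = R2*R3, so R4 = R2*R3/R1.
R4 = 7179 * 9683 / 955
R4 = 69514257 / 955
R4 = 72789.8 ohm

72789.8 ohm


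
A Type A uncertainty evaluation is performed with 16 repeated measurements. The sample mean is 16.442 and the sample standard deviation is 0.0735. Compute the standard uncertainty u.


The standard uncertainty for Type A evaluation is u = s / sqrt(n).
u = 0.0735 / sqrt(16)
u = 0.0735 / 4.0
u = 0.0184

0.0184


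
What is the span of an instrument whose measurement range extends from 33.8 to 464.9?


Span = upper range - lower range.
Span = 464.9 - (33.8)
Span = 431.1

431.1


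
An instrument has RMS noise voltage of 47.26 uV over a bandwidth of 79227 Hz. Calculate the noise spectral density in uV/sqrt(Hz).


Noise spectral density = Vrms / sqrt(BW).
NSD = 47.26 / sqrt(79227)
NSD = 47.26 / 281.4729
NSD = 0.1679 uV/sqrt(Hz)

0.1679 uV/sqrt(Hz)


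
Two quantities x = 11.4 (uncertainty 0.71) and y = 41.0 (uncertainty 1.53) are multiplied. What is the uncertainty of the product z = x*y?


For a product z = x*y, the relative uncertainty is:
uz/z = sqrt((ux/x)^2 + (uy/y)^2)
Relative uncertainties: ux/x = 0.71/11.4 = 0.062281
uy/y = 1.53/41.0 = 0.037317
z = 11.4 * 41.0 = 467.4
uz = 467.4 * sqrt(0.062281^2 + 0.037317^2) = 33.935

33.935


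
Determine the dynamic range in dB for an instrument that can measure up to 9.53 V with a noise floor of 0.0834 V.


Dynamic range = 20 * log10(Vmax / Vnoise).
DR = 20 * log10(9.53 / 0.0834)
DR = 20 * log10(114.27)
DR = 41.16 dB

41.16 dB


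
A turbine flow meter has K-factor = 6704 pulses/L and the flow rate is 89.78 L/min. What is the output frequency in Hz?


Frequency = K * Q / 60 (converting L/min to L/s).
f = 6704 * 89.78 / 60
f = 601885.12 / 60
f = 10031.42 Hz

10031.42 Hz


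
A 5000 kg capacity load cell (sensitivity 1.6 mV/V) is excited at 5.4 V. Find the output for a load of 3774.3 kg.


Vout = rated_output * Vex * (load / capacity).
Vout = 1.6 * 5.4 * (3774.3 / 5000)
Vout = 1.6 * 5.4 * 0.75486
Vout = 6.522 mV

6.522 mV


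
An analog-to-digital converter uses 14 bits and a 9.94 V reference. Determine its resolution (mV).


The resolution (LSB) of an ADC is Vref / 2^n.
LSB = 9.94 / 2^14
LSB = 9.94 / 16384
LSB = 0.00060669 V = 0.60668945 mV

0.60668945 mV


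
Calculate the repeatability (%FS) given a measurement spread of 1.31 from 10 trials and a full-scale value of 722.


Repeatability = (spread / full scale) * 100%.
R = (1.31 / 722) * 100
R = 0.181 %FS

0.181 %FS


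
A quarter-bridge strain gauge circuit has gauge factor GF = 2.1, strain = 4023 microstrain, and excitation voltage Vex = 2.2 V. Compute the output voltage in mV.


Quarter bridge output: Vout = (GF * epsilon * Vex) / 4.
Vout = (2.1 * 4023e-6 * 2.2) / 4
Vout = 0.01858626 / 4 V
Vout = 0.00464657 V = 4.6466 mV

4.6466 mV


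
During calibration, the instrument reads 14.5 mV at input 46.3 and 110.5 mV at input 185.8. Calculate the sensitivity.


Sensitivity = (y2 - y1) / (x2 - x1).
S = (110.5 - 14.5) / (185.8 - 46.3)
S = 96.0 / 139.5
S = 0.6882 mV/unit

0.6882 mV/unit


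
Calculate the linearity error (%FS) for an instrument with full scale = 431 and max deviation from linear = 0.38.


Linearity error = (max deviation / full scale) * 100%.
Linearity = (0.38 / 431) * 100
Linearity = 0.088 %FS

0.088 %FS


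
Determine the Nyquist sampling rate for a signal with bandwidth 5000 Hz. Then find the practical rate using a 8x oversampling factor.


By Nyquist theorem, fs_min = 2 * fmax.
fs_min = 2 * 5000 = 10000 Hz
Practical rate = 8 * fs_min = 8 * 10000 = 80000 Hz

fs_min = 10000 Hz, fs_practical = 80000 Hz


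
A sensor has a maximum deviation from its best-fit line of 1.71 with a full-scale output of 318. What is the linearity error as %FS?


Linearity error = (max deviation / full scale) * 100%.
Linearity = (1.71 / 318) * 100
Linearity = 0.538 %FS

0.538 %FS


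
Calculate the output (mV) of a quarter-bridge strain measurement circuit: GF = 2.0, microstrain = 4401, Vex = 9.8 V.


Quarter bridge output: Vout = (GF * epsilon * Vex) / 4.
Vout = (2.0 * 4401e-6 * 9.8) / 4
Vout = 0.0862596 / 4 V
Vout = 0.0215649 V = 21.5649 mV

21.5649 mV


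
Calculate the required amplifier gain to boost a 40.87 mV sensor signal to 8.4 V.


Gain = Vout / Vin (converting to same units).
G = 8.4 V / 40.87 mV
G = 8400.0 mV / 40.87 mV
G = 205.53

205.53


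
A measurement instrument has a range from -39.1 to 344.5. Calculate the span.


Span = upper range - lower range.
Span = 344.5 - (-39.1)
Span = 383.6

383.6


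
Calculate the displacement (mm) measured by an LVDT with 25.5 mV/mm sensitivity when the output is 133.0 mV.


Displacement = Vout / sensitivity.
d = 133.0 / 25.5
d = 5.216 mm

5.216 mm


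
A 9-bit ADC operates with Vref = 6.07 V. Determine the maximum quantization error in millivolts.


The maximum quantization error is +/- LSB/2.
LSB = Vref / 2^n = 6.07 / 512 = 0.01185547 V
Max error = LSB / 2 = 0.01185547 / 2 = 0.00592773 V
Max error = 5.9277 mV

5.9277 mV


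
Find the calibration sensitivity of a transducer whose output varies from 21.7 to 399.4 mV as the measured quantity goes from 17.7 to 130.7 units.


Sensitivity = (y2 - y1) / (x2 - x1).
S = (399.4 - 21.7) / (130.7 - 17.7)
S = 377.7 / 113.0
S = 3.3425 mV/unit

3.3425 mV/unit


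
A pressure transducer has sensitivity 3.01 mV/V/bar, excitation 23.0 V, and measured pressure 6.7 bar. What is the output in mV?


Output = sensitivity * Vex * P.
Vout = 3.01 * 23.0 * 6.7
Vout = 69.23 * 6.7
Vout = 463.84 mV

463.84 mV


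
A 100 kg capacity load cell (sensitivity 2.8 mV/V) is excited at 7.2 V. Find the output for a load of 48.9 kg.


Vout = rated_output * Vex * (load / capacity).
Vout = 2.8 * 7.2 * (48.9 / 100)
Vout = 2.8 * 7.2 * 0.489
Vout = 9.858 mV

9.858 mV


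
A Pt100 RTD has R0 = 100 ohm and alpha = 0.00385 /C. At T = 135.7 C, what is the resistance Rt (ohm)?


The RTD equation: Rt = R0 * (1 + alpha * T).
Rt = 100 * (1 + 0.00385 * 135.7)
Rt = 100 * (1 + 0.522445)
Rt = 100 * 1.522445
Rt = 152.244 ohm

152.244 ohm


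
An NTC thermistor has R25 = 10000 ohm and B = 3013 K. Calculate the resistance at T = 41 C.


NTC thermistor equation: Rt = R25 * exp(B * (1/T - 1/T25)).
T in Kelvin: 314.15 K, T25 = 298.15 K
1/T - 1/T25 = 1/314.15 - 1/298.15 = -0.00017082
B * (1/T - 1/T25) = 3013 * -0.00017082 = -0.5147
Rt = 10000 * exp(-0.5147) = 5976.8 ohm

5976.8 ohm


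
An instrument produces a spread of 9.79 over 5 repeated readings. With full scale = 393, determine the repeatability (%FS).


Repeatability = (spread / full scale) * 100%.
R = (9.79 / 393) * 100
R = 2.491 %FS

2.491 %FS


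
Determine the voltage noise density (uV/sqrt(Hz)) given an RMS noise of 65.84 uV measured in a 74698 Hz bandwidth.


Noise spectral density = Vrms / sqrt(BW).
NSD = 65.84 / sqrt(74698)
NSD = 65.84 / 273.3093
NSD = 0.2409 uV/sqrt(Hz)

0.2409 uV/sqrt(Hz)


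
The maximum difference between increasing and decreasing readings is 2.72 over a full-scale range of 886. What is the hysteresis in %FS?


Hysteresis = (max difference / full scale) * 100%.
H = (2.72 / 886) * 100
H = 0.307 %FS

0.307 %FS


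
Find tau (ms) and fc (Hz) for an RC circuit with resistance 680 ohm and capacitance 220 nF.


Time constant: tau = R * C.
tau = 680 * 2.20e-07 = 0.0001496 s
tau = 0.1496 ms
Cutoff frequency: fc = 1 / (2*pi*R*C).
fc = 1 / (2*pi*0.0001496) = 1063.87 Hz

tau = 0.1496 ms, fc = 1063.87 Hz


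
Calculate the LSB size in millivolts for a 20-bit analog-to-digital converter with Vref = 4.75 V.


The resolution (LSB) of an ADC is Vref / 2^n.
LSB = 4.75 / 2^20
LSB = 4.75 / 1048576
LSB = 4.53e-06 V = 0.00452995 mV

0.00452995 mV


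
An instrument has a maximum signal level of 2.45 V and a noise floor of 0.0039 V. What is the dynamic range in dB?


Dynamic range = 20 * log10(Vmax / Vnoise).
DR = 20 * log10(2.45 / 0.0039)
DR = 20 * log10(628.21)
DR = 55.96 dB

55.96 dB


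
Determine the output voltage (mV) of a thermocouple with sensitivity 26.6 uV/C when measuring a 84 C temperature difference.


The thermocouple output V = sensitivity * dT.
V = 26.6 uV/C * 84 C
V = 2234.4 uV
V = 2.234 mV

2.234 mV


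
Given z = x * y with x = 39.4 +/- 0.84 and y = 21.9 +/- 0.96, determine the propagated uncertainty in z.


For a product z = x*y, the relative uncertainty is:
uz/z = sqrt((ux/x)^2 + (uy/y)^2)
Relative uncertainties: ux/x = 0.84/39.4 = 0.02132
uy/y = 0.96/21.9 = 0.043836
z = 39.4 * 21.9 = 862.9
uz = 862.9 * sqrt(0.02132^2 + 0.043836^2) = 42.06

42.06


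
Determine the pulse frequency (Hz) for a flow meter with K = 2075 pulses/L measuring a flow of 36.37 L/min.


Frequency = K * Q / 60 (converting L/min to L/s).
f = 2075 * 36.37 / 60
f = 75467.75 / 60
f = 1257.8 Hz

1257.8 Hz


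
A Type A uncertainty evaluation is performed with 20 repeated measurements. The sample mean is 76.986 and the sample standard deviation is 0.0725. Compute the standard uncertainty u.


The standard uncertainty for Type A evaluation is u = s / sqrt(n).
u = 0.0725 / sqrt(20)
u = 0.0725 / 4.4721
u = 0.0162

0.0162


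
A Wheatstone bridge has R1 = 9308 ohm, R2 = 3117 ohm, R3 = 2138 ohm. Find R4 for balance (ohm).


At balance: R1*R4 = R2*R3, so R4 = R2*R3/R1.
R4 = 3117 * 2138 / 9308
R4 = 6664146 / 9308
R4 = 715.96 ohm

715.96 ohm


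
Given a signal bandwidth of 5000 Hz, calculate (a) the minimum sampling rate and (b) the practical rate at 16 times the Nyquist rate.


By Nyquist theorem, fs_min = 2 * fmax.
fs_min = 2 * 5000 = 10000 Hz
Practical rate = 16 * fs_min = 16 * 10000 = 160000 Hz

fs_min = 10000 Hz, fs_practical = 160000 Hz


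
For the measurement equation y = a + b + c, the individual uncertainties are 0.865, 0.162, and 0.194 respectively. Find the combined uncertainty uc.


For a sum of independent quantities, uc = sqrt(u1^2 + u2^2 + u3^2).
uc = sqrt(0.865^2 + 0.162^2 + 0.194^2)
uc = sqrt(0.748225 + 0.026244 + 0.037636)
uc = 0.9012

0.9012


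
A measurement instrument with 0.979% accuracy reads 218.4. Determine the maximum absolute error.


Absolute error = (accuracy% / 100) * reading.
Error = (0.979 / 100) * 218.4
Error = 0.00979 * 218.4
Error = 2.1381

2.1381


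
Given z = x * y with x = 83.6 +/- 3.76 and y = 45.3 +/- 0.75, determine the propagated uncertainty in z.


For a product z = x*y, the relative uncertainty is:
uz/z = sqrt((ux/x)^2 + (uy/y)^2)
Relative uncertainties: ux/x = 3.76/83.6 = 0.044976
uy/y = 0.75/45.3 = 0.016556
z = 83.6 * 45.3 = 3787.1
uz = 3787.1 * sqrt(0.044976^2 + 0.016556^2) = 181.502

181.502


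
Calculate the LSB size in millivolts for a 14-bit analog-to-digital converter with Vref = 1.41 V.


The resolution (LSB) of an ADC is Vref / 2^n.
LSB = 1.41 / 2^14
LSB = 1.41 / 16384
LSB = 8.606e-05 V = 0.08605957 mV

0.08605957 mV


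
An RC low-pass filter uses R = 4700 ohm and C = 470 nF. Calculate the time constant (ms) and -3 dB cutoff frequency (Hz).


Time constant: tau = R * C.
tau = 4700 * 4.70e-07 = 0.002209 s
tau = 2.209 ms
Cutoff frequency: fc = 1 / (2*pi*R*C).
fc = 1 / (2*pi*0.002209) = 72.05 Hz

tau = 2.209 ms, fc = 72.05 Hz


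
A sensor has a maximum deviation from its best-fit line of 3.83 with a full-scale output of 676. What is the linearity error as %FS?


Linearity error = (max deviation / full scale) * 100%.
Linearity = (3.83 / 676) * 100
Linearity = 0.567 %FS

0.567 %FS


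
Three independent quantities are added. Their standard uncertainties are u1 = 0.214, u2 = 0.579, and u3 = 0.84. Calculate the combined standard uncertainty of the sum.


For a sum of independent quantities, uc = sqrt(u1^2 + u2^2 + u3^2).
uc = sqrt(0.214^2 + 0.579^2 + 0.84^2)
uc = sqrt(0.045796 + 0.335241 + 0.7056)
uc = 1.0424

1.0424


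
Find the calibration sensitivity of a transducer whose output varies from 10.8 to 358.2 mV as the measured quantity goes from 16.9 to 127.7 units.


Sensitivity = (y2 - y1) / (x2 - x1).
S = (358.2 - 10.8) / (127.7 - 16.9)
S = 347.4 / 110.8
S = 3.1354 mV/unit

3.1354 mV/unit


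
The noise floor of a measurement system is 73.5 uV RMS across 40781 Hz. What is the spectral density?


Noise spectral density = Vrms / sqrt(BW).
NSD = 73.5 / sqrt(40781)
NSD = 73.5 / 201.9431
NSD = 0.364 uV/sqrt(Hz)

0.364 uV/sqrt(Hz)


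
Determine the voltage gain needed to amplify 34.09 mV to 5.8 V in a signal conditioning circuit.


Gain = Vout / Vin (converting to same units).
G = 5.8 V / 34.09 mV
G = 5800.0 mV / 34.09 mV
G = 170.14

170.14


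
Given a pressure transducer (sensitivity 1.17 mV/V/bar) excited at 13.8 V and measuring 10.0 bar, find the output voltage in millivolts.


Output = sensitivity * Vex * P.
Vout = 1.17 * 13.8 * 10.0
Vout = 16.146 * 10.0
Vout = 161.46 mV

161.46 mV


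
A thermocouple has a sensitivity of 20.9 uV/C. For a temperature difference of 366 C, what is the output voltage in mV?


The thermocouple output V = sensitivity * dT.
V = 20.9 uV/C * 366 C
V = 7649.4 uV
V = 7.649 mV

7.649 mV


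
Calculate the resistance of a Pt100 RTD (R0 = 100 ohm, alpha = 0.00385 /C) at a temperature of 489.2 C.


The RTD equation: Rt = R0 * (1 + alpha * T).
Rt = 100 * (1 + 0.00385 * 489.2)
Rt = 100 * (1 + 1.88342)
Rt = 100 * 2.88342
Rt = 288.342 ohm

288.342 ohm


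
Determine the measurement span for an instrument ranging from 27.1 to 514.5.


Span = upper range - lower range.
Span = 514.5 - (27.1)
Span = 487.4

487.4


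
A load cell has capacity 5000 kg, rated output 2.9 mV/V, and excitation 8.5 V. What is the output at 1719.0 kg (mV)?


Vout = rated_output * Vex * (load / capacity).
Vout = 2.9 * 8.5 * (1719.0 / 5000)
Vout = 2.9 * 8.5 * 0.3438
Vout = 8.475 mV

8.475 mV


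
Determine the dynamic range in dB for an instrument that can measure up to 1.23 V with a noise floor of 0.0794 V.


Dynamic range = 20 * log10(Vmax / Vnoise).
DR = 20 * log10(1.23 / 0.0794)
DR = 20 * log10(15.49)
DR = 23.8 dB

23.8 dB


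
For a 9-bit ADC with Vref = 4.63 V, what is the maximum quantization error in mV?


The maximum quantization error is +/- LSB/2.
LSB = Vref / 2^n = 4.63 / 512 = 0.00904297 V
Max error = LSB / 2 = 0.00904297 / 2 = 0.00452148 V
Max error = 4.5215 mV

4.5215 mV


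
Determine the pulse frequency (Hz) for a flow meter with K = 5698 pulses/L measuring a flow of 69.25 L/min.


Frequency = K * Q / 60 (converting L/min to L/s).
f = 5698 * 69.25 / 60
f = 394586.5 / 60
f = 6576.44 Hz

6576.44 Hz


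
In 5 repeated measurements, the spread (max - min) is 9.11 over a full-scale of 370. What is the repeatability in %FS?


Repeatability = (spread / full scale) * 100%.
R = (9.11 / 370) * 100
R = 2.462 %FS

2.462 %FS


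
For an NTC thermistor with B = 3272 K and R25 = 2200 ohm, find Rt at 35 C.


NTC thermistor equation: Rt = R25 * exp(B * (1/T - 1/T25)).
T in Kelvin: 308.15 K, T25 = 298.15 K
1/T - 1/T25 = 1/308.15 - 1/298.15 = -0.00010884
B * (1/T - 1/T25) = 3272 * -0.00010884 = -0.3561
Rt = 2200 * exp(-0.3561) = 1540.8 ohm

1540.8 ohm


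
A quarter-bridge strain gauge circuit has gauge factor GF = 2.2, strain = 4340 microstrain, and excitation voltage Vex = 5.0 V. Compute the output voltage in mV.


Quarter bridge output: Vout = (GF * epsilon * Vex) / 4.
Vout = (2.2 * 4340e-6 * 5.0) / 4
Vout = 0.04774 / 4 V
Vout = 0.011935 V = 11.935 mV

11.935 mV


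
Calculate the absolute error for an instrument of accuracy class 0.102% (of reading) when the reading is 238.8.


Absolute error = (accuracy% / 100) * reading.
Error = (0.102 / 100) * 238.8
Error = 0.00102 * 238.8
Error = 0.2436

0.2436


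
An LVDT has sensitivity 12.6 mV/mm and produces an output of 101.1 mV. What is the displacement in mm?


Displacement = Vout / sensitivity.
d = 101.1 / 12.6
d = 8.024 mm

8.024 mm


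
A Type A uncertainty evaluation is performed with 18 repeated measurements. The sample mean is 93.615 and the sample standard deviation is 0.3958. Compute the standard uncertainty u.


The standard uncertainty for Type A evaluation is u = s / sqrt(n).
u = 0.3958 / sqrt(18)
u = 0.3958 / 4.2426
u = 0.0933

0.0933


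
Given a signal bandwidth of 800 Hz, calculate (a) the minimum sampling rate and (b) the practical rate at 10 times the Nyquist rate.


By Nyquist theorem, fs_min = 2 * fmax.
fs_min = 2 * 800 = 1600 Hz
Practical rate = 10 * fs_min = 10 * 1600 = 16000 Hz

fs_min = 1600 Hz, fs_practical = 16000 Hz


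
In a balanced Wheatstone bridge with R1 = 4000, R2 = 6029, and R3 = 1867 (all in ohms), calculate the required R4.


At balance: R1*R4 = R2*R3, so R4 = R2*R3/R1.
R4 = 6029 * 1867 / 4000
R4 = 11256143 / 4000
R4 = 2814.04 ohm

2814.04 ohm


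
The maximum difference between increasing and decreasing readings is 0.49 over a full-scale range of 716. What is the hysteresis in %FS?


Hysteresis = (max difference / full scale) * 100%.
H = (0.49 / 716) * 100
H = 0.068 %FS

0.068 %FS


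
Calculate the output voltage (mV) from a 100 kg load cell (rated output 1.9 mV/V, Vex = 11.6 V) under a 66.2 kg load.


Vout = rated_output * Vex * (load / capacity).
Vout = 1.9 * 11.6 * (66.2 / 100)
Vout = 1.9 * 11.6 * 0.662
Vout = 14.59 mV

14.59 mV


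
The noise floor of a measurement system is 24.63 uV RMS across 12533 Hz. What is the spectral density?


Noise spectral density = Vrms / sqrt(BW).
NSD = 24.63 / sqrt(12533)
NSD = 24.63 / 111.9509
NSD = 0.22 uV/sqrt(Hz)

0.22 uV/sqrt(Hz)


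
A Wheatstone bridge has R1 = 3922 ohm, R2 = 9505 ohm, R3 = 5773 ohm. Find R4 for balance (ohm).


At balance: R1*R4 = R2*R3, so R4 = R2*R3/R1.
R4 = 9505 * 5773 / 3922
R4 = 54872365 / 3922
R4 = 13990.91 ohm

13990.91 ohm


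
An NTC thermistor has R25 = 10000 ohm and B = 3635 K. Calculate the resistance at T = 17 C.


NTC thermistor equation: Rt = R25 * exp(B * (1/T - 1/T25)).
T in Kelvin: 290.15 K, T25 = 298.15 K
1/T - 1/T25 = 1/290.15 - 1/298.15 = 9.248e-05
B * (1/T - 1/T25) = 3635 * 9.248e-05 = 0.3362
Rt = 10000 * exp(0.3362) = 13995.5 ohm

13995.5 ohm


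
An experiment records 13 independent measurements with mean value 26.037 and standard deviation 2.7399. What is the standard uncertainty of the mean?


The standard uncertainty for Type A evaluation is u = s / sqrt(n).
u = 2.7399 / sqrt(13)
u = 2.7399 / 3.6056
u = 0.7599

0.7599


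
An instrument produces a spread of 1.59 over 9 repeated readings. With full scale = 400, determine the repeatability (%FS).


Repeatability = (spread / full scale) * 100%.
R = (1.59 / 400) * 100
R = 0.398 %FS

0.398 %FS


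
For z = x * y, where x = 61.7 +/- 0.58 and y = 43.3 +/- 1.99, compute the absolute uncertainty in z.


For a product z = x*y, the relative uncertainty is:
uz/z = sqrt((ux/x)^2 + (uy/y)^2)
Relative uncertainties: ux/x = 0.58/61.7 = 0.0094
uy/y = 1.99/43.3 = 0.045958
z = 61.7 * 43.3 = 2671.6
uz = 2671.6 * sqrt(0.0094^2 + 0.045958^2) = 125.325

125.325


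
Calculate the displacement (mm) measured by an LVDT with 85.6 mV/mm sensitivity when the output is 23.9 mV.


Displacement = Vout / sensitivity.
d = 23.9 / 85.6
d = 0.279 mm

0.279 mm


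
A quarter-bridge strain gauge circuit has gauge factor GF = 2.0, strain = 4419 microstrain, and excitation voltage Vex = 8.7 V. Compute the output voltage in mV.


Quarter bridge output: Vout = (GF * epsilon * Vex) / 4.
Vout = (2.0 * 4419e-6 * 8.7) / 4
Vout = 0.0768906 / 4 V
Vout = 0.01922265 V = 19.2227 mV

19.2227 mV


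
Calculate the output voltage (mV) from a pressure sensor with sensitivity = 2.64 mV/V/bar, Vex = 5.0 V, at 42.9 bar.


Output = sensitivity * Vex * P.
Vout = 2.64 * 5.0 * 42.9
Vout = 13.2 * 42.9
Vout = 566.28 mV

566.28 mV


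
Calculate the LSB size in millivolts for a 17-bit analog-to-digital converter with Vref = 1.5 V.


The resolution (LSB) of an ADC is Vref / 2^n.
LSB = 1.5 / 2^17
LSB = 1.5 / 131072
LSB = 1.144e-05 V = 0.01144409 mV

0.01144409 mV


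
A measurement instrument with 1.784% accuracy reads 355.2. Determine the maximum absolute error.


Absolute error = (accuracy% / 100) * reading.
Error = (1.784 / 100) * 355.2
Error = 0.01784 * 355.2
Error = 6.3368

6.3368


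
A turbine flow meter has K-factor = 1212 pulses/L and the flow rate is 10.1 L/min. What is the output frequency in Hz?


Frequency = K * Q / 60 (converting L/min to L/s).
f = 1212 * 10.1 / 60
f = 12241.2 / 60
f = 204.02 Hz

204.02 Hz


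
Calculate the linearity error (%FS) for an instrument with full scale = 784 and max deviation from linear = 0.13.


Linearity error = (max deviation / full scale) * 100%.
Linearity = (0.13 / 784) * 100
Linearity = 0.017 %FS

0.017 %FS


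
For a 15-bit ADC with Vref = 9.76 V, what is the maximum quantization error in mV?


The maximum quantization error is +/- LSB/2.
LSB = Vref / 2^n = 9.76 / 32768 = 0.00029785 V
Max error = LSB / 2 = 0.00029785 / 2 = 0.00014893 V
Max error = 0.1489 mV

0.1489 mV


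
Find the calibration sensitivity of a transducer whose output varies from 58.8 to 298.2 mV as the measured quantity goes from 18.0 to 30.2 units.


Sensitivity = (y2 - y1) / (x2 - x1).
S = (298.2 - 58.8) / (30.2 - 18.0)
S = 239.4 / 12.2
S = 19.623 mV/unit

19.623 mV/unit


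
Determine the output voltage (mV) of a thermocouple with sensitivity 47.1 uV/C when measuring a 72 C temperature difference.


The thermocouple output V = sensitivity * dT.
V = 47.1 uV/C * 72 C
V = 3391.2 uV
V = 3.391 mV

3.391 mV


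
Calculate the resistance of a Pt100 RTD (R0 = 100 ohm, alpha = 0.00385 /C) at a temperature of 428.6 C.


The RTD equation: Rt = R0 * (1 + alpha * T).
Rt = 100 * (1 + 0.00385 * 428.6)
Rt = 100 * (1 + 1.65011)
Rt = 100 * 2.65011
Rt = 265.011 ohm

265.011 ohm


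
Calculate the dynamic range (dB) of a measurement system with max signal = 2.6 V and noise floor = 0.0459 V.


Dynamic range = 20 * log10(Vmax / Vnoise).
DR = 20 * log10(2.6 / 0.0459)
DR = 20 * log10(56.64)
DR = 35.06 dB

35.06 dB


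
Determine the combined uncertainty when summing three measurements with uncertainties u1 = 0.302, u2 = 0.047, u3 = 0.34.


For a sum of independent quantities, uc = sqrt(u1^2 + u2^2 + u3^2).
uc = sqrt(0.302^2 + 0.047^2 + 0.34^2)
uc = sqrt(0.091204 + 0.002209 + 0.1156)
uc = 0.4572

0.4572


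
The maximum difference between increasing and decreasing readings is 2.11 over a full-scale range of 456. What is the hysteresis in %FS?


Hysteresis = (max difference / full scale) * 100%.
H = (2.11 / 456) * 100
H = 0.463 %FS

0.463 %FS


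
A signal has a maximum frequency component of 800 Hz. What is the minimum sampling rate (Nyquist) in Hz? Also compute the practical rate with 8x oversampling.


By Nyquist theorem, fs_min = 2 * fmax.
fs_min = 2 * 800 = 1600 Hz
Practical rate = 8 * fs_min = 8 * 1600 = 12800 Hz

fs_min = 1600 Hz, fs_practical = 12800 Hz


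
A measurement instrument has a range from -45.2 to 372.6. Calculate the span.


Span = upper range - lower range.
Span = 372.6 - (-45.2)
Span = 417.8

417.8


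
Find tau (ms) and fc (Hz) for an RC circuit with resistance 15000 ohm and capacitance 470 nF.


Time constant: tau = R * C.
tau = 15000 * 4.70e-07 = 0.00705 s
tau = 7.05 ms
Cutoff frequency: fc = 1 / (2*pi*R*C).
fc = 1 / (2*pi*0.00705) = 22.58 Hz

tau = 7.05 ms, fc = 22.58 Hz


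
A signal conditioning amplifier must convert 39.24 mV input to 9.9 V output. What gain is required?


Gain = Vout / Vin (converting to same units).
G = 9.9 V / 39.24 mV
G = 9900.0 mV / 39.24 mV
G = 252.29

252.29


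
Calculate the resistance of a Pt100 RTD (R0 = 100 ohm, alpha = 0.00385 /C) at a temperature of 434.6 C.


The RTD equation: Rt = R0 * (1 + alpha * T).
Rt = 100 * (1 + 0.00385 * 434.6)
Rt = 100 * (1 + 1.67321)
Rt = 100 * 2.67321
Rt = 267.321 ohm

267.321 ohm


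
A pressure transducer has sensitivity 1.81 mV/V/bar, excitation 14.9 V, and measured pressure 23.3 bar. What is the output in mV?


Output = sensitivity * Vex * P.
Vout = 1.81 * 14.9 * 23.3
Vout = 26.969 * 23.3
Vout = 628.38 mV

628.38 mV


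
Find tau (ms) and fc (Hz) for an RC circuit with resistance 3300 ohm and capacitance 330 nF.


Time constant: tau = R * C.
tau = 3300 * 3.30e-07 = 0.001089 s
tau = 1.089 ms
Cutoff frequency: fc = 1 / (2*pi*R*C).
fc = 1 / (2*pi*0.001089) = 146.15 Hz

tau = 1.089 ms, fc = 146.15 Hz


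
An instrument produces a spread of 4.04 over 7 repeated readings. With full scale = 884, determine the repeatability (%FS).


Repeatability = (spread / full scale) * 100%.
R = (4.04 / 884) * 100
R = 0.457 %FS

0.457 %FS


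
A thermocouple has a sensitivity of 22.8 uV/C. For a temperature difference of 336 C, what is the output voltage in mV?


The thermocouple output V = sensitivity * dT.
V = 22.8 uV/C * 336 C
V = 7660.8 uV
V = 7.661 mV

7.661 mV


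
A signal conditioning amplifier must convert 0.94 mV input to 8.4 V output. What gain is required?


Gain = Vout / Vin (converting to same units).
G = 8.4 V / 0.94 mV
G = 8400.0 mV / 0.94 mV
G = 8936.17

8936.17


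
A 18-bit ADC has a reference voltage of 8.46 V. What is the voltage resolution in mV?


The resolution (LSB) of an ADC is Vref / 2^n.
LSB = 8.46 / 2^18
LSB = 8.46 / 262144
LSB = 3.227e-05 V = 0.03227234 mV

0.03227234 mV


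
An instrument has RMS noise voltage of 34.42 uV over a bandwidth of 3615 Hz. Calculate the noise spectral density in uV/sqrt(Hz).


Noise spectral density = Vrms / sqrt(BW).
NSD = 34.42 / sqrt(3615)
NSD = 34.42 / 60.1249
NSD = 0.5725 uV/sqrt(Hz)

0.5725 uV/sqrt(Hz)


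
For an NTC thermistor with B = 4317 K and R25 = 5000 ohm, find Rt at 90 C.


NTC thermistor equation: Rt = R25 * exp(B * (1/T - 1/T25)).
T in Kelvin: 363.15 K, T25 = 298.15 K
1/T - 1/T25 = 1/363.15 - 1/298.15 = -0.00060033
B * (1/T - 1/T25) = 4317 * -0.00060033 = -2.5916
Rt = 5000 * exp(-2.5916) = 374.5 ohm

374.5 ohm


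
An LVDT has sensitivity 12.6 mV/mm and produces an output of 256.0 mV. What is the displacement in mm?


Displacement = Vout / sensitivity.
d = 256.0 / 12.6
d = 20.317 mm

20.317 mm


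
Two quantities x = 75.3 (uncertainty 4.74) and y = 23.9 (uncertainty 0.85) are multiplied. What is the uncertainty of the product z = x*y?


For a product z = x*y, the relative uncertainty is:
uz/z = sqrt((ux/x)^2 + (uy/y)^2)
Relative uncertainties: ux/x = 4.74/75.3 = 0.062948
uy/y = 0.85/23.9 = 0.035565
z = 75.3 * 23.9 = 1799.7
uz = 1799.7 * sqrt(0.062948^2 + 0.035565^2) = 130.117

130.117


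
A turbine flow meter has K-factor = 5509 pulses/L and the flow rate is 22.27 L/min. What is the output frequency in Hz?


Frequency = K * Q / 60 (converting L/min to L/s).
f = 5509 * 22.27 / 60
f = 122685.43 / 60
f = 2044.76 Hz

2044.76 Hz


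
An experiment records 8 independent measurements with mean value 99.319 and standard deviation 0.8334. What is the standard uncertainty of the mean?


The standard uncertainty for Type A evaluation is u = s / sqrt(n).
u = 0.8334 / sqrt(8)
u = 0.8334 / 2.8284
u = 0.2947

0.2947


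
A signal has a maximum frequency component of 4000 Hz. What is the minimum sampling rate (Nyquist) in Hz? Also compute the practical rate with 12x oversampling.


By Nyquist theorem, fs_min = 2 * fmax.
fs_min = 2 * 4000 = 8000 Hz
Practical rate = 12 * fs_min = 12 * 8000 = 96000 Hz

fs_min = 8000 Hz, fs_practical = 96000 Hz


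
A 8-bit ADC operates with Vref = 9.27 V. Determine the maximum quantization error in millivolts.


The maximum quantization error is +/- LSB/2.
LSB = Vref / 2^n = 9.27 / 256 = 0.03621094 V
Max error = LSB / 2 = 0.03621094 / 2 = 0.01810547 V
Max error = 18.1055 mV

18.1055 mV


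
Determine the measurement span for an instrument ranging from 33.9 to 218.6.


Span = upper range - lower range.
Span = 218.6 - (33.9)
Span = 184.7

184.7


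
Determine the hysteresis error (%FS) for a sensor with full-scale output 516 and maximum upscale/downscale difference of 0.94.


Hysteresis = (max difference / full scale) * 100%.
H = (0.94 / 516) * 100
H = 0.182 %FS

0.182 %FS


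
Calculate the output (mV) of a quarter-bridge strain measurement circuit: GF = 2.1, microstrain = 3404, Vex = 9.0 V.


Quarter bridge output: Vout = (GF * epsilon * Vex) / 4.
Vout = (2.1 * 3404e-6 * 9.0) / 4
Vout = 0.0643356 / 4 V
Vout = 0.0160839 V = 16.0839 mV

16.0839 mV


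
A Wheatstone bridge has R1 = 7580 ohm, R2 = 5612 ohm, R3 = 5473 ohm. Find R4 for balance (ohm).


At balance: R1*R4 = R2*R3, so R4 = R2*R3/R1.
R4 = 5612 * 5473 / 7580
R4 = 30714476 / 7580
R4 = 4052.04 ohm

4052.04 ohm


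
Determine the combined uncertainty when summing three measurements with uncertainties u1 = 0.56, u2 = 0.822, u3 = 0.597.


For a sum of independent quantities, uc = sqrt(u1^2 + u2^2 + u3^2).
uc = sqrt(0.56^2 + 0.822^2 + 0.597^2)
uc = sqrt(0.3136 + 0.675684 + 0.356409)
uc = 1.16

1.16


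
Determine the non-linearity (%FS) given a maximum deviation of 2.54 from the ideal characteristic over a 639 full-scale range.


Linearity error = (max deviation / full scale) * 100%.
Linearity = (2.54 / 639) * 100
Linearity = 0.397 %FS

0.397 %FS


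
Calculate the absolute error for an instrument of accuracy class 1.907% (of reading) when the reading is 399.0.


Absolute error = (accuracy% / 100) * reading.
Error = (1.907 / 100) * 399.0
Error = 0.01907 * 399.0
Error = 7.6089

7.6089


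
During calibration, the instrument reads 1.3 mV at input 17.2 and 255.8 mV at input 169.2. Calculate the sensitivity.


Sensitivity = (y2 - y1) / (x2 - x1).
S = (255.8 - 1.3) / (169.2 - 17.2)
S = 254.5 / 152.0
S = 1.6743 mV/unit

1.6743 mV/unit


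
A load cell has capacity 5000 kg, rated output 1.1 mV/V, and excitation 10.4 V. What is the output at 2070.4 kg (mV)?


Vout = rated_output * Vex * (load / capacity).
Vout = 1.1 * 10.4 * (2070.4 / 5000)
Vout = 1.1 * 10.4 * 0.41408
Vout = 4.737 mV

4.737 mV


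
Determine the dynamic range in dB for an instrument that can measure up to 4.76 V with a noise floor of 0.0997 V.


Dynamic range = 20 * log10(Vmax / Vnoise).
DR = 20 * log10(4.76 / 0.0997)
DR = 20 * log10(47.74)
DR = 33.58 dB

33.58 dB


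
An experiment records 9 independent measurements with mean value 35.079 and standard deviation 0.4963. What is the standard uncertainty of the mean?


The standard uncertainty for Type A evaluation is u = s / sqrt(n).
u = 0.4963 / sqrt(9)
u = 0.4963 / 3.0
u = 0.1654

0.1654


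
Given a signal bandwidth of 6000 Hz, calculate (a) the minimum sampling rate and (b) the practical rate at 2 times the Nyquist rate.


By Nyquist theorem, fs_min = 2 * fmax.
fs_min = 2 * 6000 = 12000 Hz
Practical rate = 2 * fs_min = 2 * 12000 = 24000 Hz

fs_min = 12000 Hz, fs_practical = 24000 Hz


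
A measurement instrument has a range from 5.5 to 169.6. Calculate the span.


Span = upper range - lower range.
Span = 169.6 - (5.5)
Span = 164.1

164.1


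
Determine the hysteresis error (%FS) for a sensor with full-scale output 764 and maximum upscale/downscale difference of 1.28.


Hysteresis = (max difference / full scale) * 100%.
H = (1.28 / 764) * 100
H = 0.168 %FS

0.168 %FS


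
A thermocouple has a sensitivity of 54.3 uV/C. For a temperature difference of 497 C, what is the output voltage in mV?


The thermocouple output V = sensitivity * dT.
V = 54.3 uV/C * 497 C
V = 26987.1 uV
V = 26.987 mV

26.987 mV


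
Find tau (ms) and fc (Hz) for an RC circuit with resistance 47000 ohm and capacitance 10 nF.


Time constant: tau = R * C.
tau = 47000 * 1.00e-08 = 0.00047 s
tau = 0.47 ms
Cutoff frequency: fc = 1 / (2*pi*R*C).
fc = 1 / (2*pi*0.00047) = 338.63 Hz

tau = 0.47 ms, fc = 338.63 Hz


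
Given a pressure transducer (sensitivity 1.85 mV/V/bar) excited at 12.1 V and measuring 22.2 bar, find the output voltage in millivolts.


Output = sensitivity * Vex * P.
Vout = 1.85 * 12.1 * 22.2
Vout = 22.385 * 22.2
Vout = 496.95 mV

496.95 mV


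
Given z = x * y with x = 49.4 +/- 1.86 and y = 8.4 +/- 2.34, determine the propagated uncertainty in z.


For a product z = x*y, the relative uncertainty is:
uz/z = sqrt((ux/x)^2 + (uy/y)^2)
Relative uncertainties: ux/x = 1.86/49.4 = 0.037652
uy/y = 2.34/8.4 = 0.278571
z = 49.4 * 8.4 = 415.0
uz = 415.0 * sqrt(0.037652^2 + 0.278571^2) = 116.647

116.647


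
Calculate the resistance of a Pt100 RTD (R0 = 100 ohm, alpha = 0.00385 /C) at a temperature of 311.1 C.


The RTD equation: Rt = R0 * (1 + alpha * T).
Rt = 100 * (1 + 0.00385 * 311.1)
Rt = 100 * (1 + 1.197735)
Rt = 100 * 2.197735
Rt = 219.774 ohm

219.774 ohm


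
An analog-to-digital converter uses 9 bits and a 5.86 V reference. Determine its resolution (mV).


The resolution (LSB) of an ADC is Vref / 2^n.
LSB = 5.86 / 2^9
LSB = 5.86 / 512
LSB = 0.01144531 V = 11.4453125 mV

11.4453125 mV


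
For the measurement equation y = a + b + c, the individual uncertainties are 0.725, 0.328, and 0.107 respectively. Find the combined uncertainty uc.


For a sum of independent quantities, uc = sqrt(u1^2 + u2^2 + u3^2).
uc = sqrt(0.725^2 + 0.328^2 + 0.107^2)
uc = sqrt(0.525625 + 0.107584 + 0.011449)
uc = 0.8029

0.8029


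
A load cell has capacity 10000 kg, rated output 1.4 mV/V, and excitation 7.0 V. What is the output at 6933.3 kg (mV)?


Vout = rated_output * Vex * (load / capacity).
Vout = 1.4 * 7.0 * (6933.3 / 10000)
Vout = 1.4 * 7.0 * 0.69333
Vout = 6.795 mV

6.795 mV


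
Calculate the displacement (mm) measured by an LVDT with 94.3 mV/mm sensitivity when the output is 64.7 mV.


Displacement = Vout / sensitivity.
d = 64.7 / 94.3
d = 0.686 mm

0.686 mm


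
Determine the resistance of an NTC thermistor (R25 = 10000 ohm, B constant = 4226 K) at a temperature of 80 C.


NTC thermistor equation: Rt = R25 * exp(B * (1/T - 1/T25)).
T in Kelvin: 353.15 K, T25 = 298.15 K
1/T - 1/T25 = 1/353.15 - 1/298.15 = -0.00052236
B * (1/T - 1/T25) = 4226 * -0.00052236 = -2.2075
Rt = 10000 * exp(-2.2075) = 1099.8 ohm

1099.8 ohm


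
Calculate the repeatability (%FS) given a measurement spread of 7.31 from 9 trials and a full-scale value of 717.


Repeatability = (spread / full scale) * 100%.
R = (7.31 / 717) * 100
R = 1.02 %FS

1.02 %FS


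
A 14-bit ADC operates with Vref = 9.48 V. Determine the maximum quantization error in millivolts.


The maximum quantization error is +/- LSB/2.
LSB = Vref / 2^n = 9.48 / 16384 = 0.00057861 V
Max error = LSB / 2 = 0.00057861 / 2 = 0.00028931 V
Max error = 0.2893 mV

0.2893 mV


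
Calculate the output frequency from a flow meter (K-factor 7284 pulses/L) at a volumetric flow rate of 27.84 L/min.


Frequency = K * Q / 60 (converting L/min to L/s).
f = 7284 * 27.84 / 60
f = 202786.56 / 60
f = 3379.78 Hz

3379.78 Hz


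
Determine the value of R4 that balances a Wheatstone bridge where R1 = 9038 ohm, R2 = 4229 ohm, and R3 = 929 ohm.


At balance: R1*R4 = R2*R3, so R4 = R2*R3/R1.
R4 = 4229 * 929 / 9038
R4 = 3928741 / 9038
R4 = 434.69 ohm

434.69 ohm


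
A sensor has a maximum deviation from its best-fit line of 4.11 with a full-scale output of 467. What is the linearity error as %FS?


Linearity error = (max deviation / full scale) * 100%.
Linearity = (4.11 / 467) * 100
Linearity = 0.88 %FS

0.88 %FS


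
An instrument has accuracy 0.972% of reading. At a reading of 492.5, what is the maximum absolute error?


Absolute error = (accuracy% / 100) * reading.
Error = (0.972 / 100) * 492.5
Error = 0.00972 * 492.5
Error = 4.7871

4.7871


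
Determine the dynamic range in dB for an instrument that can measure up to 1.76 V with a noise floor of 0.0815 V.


Dynamic range = 20 * log10(Vmax / Vnoise).
DR = 20 * log10(1.76 / 0.0815)
DR = 20 * log10(21.6)
DR = 26.69 dB

26.69 dB


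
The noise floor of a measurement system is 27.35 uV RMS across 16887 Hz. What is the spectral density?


Noise spectral density = Vrms / sqrt(BW).
NSD = 27.35 / sqrt(16887)
NSD = 27.35 / 129.95
NSD = 0.2105 uV/sqrt(Hz)

0.2105 uV/sqrt(Hz)


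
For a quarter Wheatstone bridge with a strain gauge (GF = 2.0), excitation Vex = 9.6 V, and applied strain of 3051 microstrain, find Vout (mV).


Quarter bridge output: Vout = (GF * epsilon * Vex) / 4.
Vout = (2.0 * 3051e-6 * 9.6) / 4
Vout = 0.0585792 / 4 V
Vout = 0.0146448 V = 14.6448 mV

14.6448 mV


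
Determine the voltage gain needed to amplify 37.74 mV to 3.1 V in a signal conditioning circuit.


Gain = Vout / Vin (converting to same units).
G = 3.1 V / 37.74 mV
G = 3100.0 mV / 37.74 mV
G = 82.14

82.14


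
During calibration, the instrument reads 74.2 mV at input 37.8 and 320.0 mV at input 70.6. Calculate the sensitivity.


Sensitivity = (y2 - y1) / (x2 - x1).
S = (320.0 - 74.2) / (70.6 - 37.8)
S = 245.8 / 32.8
S = 7.4939 mV/unit

7.4939 mV/unit


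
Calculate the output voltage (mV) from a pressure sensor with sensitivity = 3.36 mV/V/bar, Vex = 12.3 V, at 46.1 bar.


Output = sensitivity * Vex * P.
Vout = 3.36 * 12.3 * 46.1
Vout = 41.328 * 46.1
Vout = 1905.22 mV

1905.22 mV


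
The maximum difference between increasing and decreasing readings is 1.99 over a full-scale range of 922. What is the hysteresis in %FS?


Hysteresis = (max difference / full scale) * 100%.
H = (1.99 / 922) * 100
H = 0.216 %FS

0.216 %FS


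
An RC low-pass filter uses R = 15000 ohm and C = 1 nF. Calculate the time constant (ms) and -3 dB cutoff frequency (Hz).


Time constant: tau = R * C.
tau = 15000 * 1.00e-09 = 1.5e-05 s
tau = 0.015 ms
Cutoff frequency: fc = 1 / (2*pi*R*C).
fc = 1 / (2*pi*1.5e-05) = 10610.33 Hz

tau = 0.015 ms, fc = 10610.33 Hz
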